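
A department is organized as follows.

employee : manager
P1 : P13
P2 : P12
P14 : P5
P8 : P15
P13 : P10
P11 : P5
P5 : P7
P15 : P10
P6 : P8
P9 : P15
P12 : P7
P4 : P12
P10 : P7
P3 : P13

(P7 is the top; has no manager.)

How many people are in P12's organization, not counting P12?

2

P12 directly manages P4, P2. P4 has no reports. P2 has no reports. So P12's organization is 2 direct reports plus everyone under them: 1 + 1 = 2.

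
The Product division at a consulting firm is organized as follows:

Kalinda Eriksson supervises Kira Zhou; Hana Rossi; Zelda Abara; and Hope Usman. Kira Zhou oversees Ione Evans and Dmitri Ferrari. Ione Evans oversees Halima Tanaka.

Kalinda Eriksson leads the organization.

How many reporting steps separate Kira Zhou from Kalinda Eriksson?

Chain from Kira Zhou up to Kalinda Eriksson: Kira Zhou → Kalinda Eriksson. That is 1 step up, so Kira Zhou is 1 level below Kalinda Eriksson.

1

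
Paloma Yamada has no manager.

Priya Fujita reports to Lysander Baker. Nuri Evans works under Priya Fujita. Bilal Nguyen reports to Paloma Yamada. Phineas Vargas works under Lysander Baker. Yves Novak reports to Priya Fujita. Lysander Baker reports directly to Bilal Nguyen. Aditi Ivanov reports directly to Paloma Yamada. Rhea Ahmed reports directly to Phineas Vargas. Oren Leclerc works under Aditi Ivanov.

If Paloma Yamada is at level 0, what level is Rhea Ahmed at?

4

Chain from Rhea Ahmed up to Paloma Yamada: Rhea Ahmed → Phineas Vargas → Lysander Baker → Bilal Nguyen → Paloma Yamada. That is 4 steps up, so Rhea Ahmed is 4 levels below Paloma Yamada.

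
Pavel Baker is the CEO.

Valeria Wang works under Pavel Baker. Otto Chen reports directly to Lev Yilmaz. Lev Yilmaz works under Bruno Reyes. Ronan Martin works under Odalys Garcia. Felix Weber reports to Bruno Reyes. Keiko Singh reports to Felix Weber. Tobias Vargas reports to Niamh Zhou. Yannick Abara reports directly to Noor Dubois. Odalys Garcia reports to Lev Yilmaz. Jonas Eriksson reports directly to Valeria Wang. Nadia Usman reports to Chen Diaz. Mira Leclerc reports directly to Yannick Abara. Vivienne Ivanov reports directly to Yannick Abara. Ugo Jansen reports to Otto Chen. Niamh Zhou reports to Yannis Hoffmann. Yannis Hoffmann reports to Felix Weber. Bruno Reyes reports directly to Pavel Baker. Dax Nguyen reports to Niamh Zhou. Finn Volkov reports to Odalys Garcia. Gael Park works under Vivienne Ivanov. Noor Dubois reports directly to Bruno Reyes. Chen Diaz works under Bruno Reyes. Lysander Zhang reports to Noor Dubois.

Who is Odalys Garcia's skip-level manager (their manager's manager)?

Odalys Garcia reports to Lev Yilmaz, and Lev Yilmaz reports to Bruno Reyes. So Odalys Garcia's skip-level manager is Bruno Reyes.

Bruno Reyes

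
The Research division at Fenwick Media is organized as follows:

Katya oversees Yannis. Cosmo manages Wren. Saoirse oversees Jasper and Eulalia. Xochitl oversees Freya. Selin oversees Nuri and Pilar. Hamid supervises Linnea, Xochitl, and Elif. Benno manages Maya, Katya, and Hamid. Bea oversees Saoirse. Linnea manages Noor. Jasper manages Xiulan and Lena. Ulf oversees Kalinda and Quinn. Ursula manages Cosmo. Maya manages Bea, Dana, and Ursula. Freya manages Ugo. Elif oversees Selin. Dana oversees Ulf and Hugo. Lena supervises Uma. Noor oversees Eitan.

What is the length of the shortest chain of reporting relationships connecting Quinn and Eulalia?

Quinn is 3 levels below Maya, and Eulalia is 3 levels below Maya (their lowest common manager). The shortest path runs up from Quinn to Maya and back down to Eulalia: 3 + 3 = 6 links.

6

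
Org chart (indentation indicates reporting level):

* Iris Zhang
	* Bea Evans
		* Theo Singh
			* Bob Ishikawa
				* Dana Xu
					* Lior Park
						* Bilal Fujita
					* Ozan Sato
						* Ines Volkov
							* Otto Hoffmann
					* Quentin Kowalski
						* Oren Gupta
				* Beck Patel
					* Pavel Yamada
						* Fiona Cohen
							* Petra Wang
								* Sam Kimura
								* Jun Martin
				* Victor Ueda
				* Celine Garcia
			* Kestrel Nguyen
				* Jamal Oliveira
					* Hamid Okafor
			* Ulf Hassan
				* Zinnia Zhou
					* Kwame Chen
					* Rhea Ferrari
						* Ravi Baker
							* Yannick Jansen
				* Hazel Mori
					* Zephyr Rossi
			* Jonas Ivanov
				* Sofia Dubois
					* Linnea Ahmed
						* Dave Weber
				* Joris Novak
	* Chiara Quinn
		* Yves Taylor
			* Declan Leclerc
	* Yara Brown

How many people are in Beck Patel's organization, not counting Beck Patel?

5

Beck Patel directly manages Pavel Yamada. Under Pavel Yamada: Fiona Cohen, Petra Wang, Jun Martin, Sam Kimura (4). That's 5 in total.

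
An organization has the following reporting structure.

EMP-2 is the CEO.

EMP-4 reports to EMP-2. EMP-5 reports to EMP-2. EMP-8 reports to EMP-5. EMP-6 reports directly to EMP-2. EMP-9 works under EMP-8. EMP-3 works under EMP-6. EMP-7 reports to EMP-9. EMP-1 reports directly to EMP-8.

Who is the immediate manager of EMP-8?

EMP-5

EMP-8 reports directly to EMP-5.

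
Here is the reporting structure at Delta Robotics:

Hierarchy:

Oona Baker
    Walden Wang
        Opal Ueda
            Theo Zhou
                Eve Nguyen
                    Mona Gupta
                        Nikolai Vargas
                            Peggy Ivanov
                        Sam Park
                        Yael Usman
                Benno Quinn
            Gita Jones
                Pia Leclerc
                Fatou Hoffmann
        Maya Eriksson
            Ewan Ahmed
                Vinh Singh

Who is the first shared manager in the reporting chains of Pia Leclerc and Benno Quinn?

Pia Leclerc's chain of managers is Gita Jones, Opal Ueda, Walden Wang, Oona Baker. Benno Quinn's chain of managers is Theo Zhou, Opal Ueda, Walden Wang, Oona Baker. The first manager that appears in both chains is Opal Ueda.

Opal Ueda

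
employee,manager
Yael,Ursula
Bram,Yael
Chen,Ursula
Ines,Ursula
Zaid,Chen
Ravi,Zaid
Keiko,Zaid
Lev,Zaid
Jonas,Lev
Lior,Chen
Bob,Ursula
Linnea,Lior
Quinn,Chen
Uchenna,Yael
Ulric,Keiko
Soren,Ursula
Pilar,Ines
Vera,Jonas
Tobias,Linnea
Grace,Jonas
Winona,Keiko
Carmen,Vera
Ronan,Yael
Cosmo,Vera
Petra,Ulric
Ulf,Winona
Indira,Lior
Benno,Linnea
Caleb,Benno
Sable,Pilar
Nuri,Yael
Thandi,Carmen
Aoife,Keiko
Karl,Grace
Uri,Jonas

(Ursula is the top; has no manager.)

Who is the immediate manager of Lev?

Zaid

Lev reports directly to Zaid.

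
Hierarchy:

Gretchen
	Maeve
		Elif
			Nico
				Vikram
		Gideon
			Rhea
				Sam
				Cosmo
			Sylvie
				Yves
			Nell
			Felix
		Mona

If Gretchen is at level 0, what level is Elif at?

Chain from Elif up to Gretchen: Elif → Maeve → Gretchen. That is 2 steps up, so Elif is 2 levels below Gretchen.

2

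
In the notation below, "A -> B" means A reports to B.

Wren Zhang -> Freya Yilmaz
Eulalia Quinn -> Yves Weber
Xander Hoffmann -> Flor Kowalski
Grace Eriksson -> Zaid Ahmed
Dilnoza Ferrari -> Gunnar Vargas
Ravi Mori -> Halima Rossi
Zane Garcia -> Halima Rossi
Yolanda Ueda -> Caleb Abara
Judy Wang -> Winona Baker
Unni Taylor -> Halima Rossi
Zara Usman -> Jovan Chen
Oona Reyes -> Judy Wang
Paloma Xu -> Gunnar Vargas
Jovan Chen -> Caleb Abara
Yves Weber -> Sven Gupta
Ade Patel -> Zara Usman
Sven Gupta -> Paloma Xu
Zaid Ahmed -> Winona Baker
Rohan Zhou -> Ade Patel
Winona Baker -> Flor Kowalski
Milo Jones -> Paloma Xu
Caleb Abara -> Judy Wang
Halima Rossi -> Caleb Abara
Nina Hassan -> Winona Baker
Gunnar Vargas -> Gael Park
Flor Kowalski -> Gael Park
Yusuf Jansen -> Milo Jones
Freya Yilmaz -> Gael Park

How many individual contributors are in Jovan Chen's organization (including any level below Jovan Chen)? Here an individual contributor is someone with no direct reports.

The only person in Jovan Chen's organization with no one reporting to them is Rohan Zhou. That is 1.

1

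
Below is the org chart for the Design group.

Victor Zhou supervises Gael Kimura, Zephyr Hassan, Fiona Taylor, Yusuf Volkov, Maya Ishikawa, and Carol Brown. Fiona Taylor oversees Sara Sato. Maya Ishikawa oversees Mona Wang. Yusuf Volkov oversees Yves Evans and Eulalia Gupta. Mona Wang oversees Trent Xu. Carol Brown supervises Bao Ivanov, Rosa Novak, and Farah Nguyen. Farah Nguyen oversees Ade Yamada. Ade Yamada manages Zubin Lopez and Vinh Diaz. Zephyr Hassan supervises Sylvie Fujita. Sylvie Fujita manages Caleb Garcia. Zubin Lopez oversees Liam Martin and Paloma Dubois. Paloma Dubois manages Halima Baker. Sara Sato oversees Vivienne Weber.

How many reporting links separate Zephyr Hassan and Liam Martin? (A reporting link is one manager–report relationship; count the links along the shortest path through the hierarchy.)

6

Zephyr Hassan is 1 level below Victor Zhou, and Liam Martin is 5 levels below Victor Zhou (their lowest common manager). The shortest path runs up from Zephyr Hassan to Victor Zhou and back down to Liam Martin: 1 + 5 = 6 links.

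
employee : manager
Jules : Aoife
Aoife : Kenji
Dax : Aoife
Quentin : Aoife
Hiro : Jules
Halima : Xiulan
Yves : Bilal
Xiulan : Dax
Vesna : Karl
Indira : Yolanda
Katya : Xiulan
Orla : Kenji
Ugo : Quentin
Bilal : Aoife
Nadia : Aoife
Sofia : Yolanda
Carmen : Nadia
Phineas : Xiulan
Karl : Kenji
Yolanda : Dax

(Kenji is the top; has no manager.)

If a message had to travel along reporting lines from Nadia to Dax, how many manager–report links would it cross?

2

Nadia is 1 level below Aoife, and Dax is 1 level below Aoife (their lowest common manager). The shortest path runs up from Nadia to Aoife and back down to Dax: 1 + 1 = 2 links.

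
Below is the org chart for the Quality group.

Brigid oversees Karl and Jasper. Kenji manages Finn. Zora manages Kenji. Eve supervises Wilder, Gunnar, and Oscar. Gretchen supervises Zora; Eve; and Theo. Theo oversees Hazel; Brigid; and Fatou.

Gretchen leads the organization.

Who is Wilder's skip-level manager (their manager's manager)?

Wilder reports to Eve, and Eve reports to Gretchen. So Wilder's skip-level manager is Gretchen.

Gretchen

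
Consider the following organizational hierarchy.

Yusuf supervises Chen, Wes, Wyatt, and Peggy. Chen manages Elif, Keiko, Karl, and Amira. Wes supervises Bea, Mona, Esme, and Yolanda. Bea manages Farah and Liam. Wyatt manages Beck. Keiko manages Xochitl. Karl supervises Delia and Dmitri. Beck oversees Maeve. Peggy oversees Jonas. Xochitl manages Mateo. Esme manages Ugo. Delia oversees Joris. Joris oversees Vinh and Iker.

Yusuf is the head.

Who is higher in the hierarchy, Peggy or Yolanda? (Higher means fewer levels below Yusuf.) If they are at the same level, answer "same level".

Peggy is 1 level below Yusuf; Yolanda is 2. Peggy is higher.

Peggy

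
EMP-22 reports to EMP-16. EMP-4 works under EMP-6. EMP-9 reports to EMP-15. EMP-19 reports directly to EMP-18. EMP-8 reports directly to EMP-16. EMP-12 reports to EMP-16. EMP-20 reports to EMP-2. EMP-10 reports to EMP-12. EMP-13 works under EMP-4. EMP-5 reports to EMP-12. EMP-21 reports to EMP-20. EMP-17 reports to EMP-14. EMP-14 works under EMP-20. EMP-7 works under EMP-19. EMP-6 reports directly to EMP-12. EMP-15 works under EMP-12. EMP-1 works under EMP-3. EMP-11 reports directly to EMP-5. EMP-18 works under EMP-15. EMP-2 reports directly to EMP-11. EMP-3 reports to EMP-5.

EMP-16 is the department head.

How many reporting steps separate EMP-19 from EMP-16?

Chain from EMP-19 up to EMP-16: EMP-19 → EMP-18 → EMP-15 → EMP-12 → EMP-16. That is 4 steps up, so EMP-19 is 4 levels below EMP-16.

4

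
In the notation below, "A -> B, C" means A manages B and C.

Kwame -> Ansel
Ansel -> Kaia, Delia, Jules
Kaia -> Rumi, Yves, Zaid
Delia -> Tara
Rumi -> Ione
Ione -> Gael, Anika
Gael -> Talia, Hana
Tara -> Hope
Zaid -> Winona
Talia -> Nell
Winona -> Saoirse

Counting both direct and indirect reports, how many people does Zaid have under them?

2

Zaid directly manages Winona. Under Winona: Saoirse (1). That's 2 in total.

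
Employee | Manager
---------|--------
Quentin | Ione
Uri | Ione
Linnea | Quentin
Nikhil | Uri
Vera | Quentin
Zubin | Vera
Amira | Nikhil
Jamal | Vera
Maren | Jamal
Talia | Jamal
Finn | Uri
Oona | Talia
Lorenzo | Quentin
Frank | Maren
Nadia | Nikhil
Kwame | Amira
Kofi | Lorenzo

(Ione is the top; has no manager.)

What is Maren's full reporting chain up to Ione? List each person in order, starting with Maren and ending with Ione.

Maren -> Jamal -> Vera -> Quentin -> Ione

Maren reports to Jamal. Jamal reports to Vera. Vera reports to Quentin. Quentin reports to Ione. Ione is at the top.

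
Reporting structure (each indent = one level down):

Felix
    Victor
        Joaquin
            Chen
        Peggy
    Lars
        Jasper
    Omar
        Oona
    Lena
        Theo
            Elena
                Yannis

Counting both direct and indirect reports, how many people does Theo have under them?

2

Theo directly manages Elena. Under Elena: Yannis (1). That's 2 in total.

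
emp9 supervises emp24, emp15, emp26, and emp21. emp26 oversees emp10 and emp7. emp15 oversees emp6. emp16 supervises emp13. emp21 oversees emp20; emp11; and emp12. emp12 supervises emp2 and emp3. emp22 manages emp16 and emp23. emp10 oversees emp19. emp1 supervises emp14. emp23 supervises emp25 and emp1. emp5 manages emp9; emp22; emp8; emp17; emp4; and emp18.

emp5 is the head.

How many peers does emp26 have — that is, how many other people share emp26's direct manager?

emp26 reports to emp9. emp9's other direct reports are emp21, emp24, emp15 — 3 peers.

3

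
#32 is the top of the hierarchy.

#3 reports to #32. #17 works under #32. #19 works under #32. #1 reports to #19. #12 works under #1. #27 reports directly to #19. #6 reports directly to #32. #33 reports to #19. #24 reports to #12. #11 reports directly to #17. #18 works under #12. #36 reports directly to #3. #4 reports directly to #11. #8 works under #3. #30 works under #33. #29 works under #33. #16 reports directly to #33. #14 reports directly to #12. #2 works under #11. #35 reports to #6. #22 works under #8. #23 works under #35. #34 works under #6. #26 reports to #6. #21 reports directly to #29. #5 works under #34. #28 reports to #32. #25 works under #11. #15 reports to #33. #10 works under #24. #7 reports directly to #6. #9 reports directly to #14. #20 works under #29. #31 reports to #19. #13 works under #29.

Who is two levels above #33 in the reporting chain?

#32

#33 reports to #19, and #19 reports to #32. So #33's skip-level manager is #32.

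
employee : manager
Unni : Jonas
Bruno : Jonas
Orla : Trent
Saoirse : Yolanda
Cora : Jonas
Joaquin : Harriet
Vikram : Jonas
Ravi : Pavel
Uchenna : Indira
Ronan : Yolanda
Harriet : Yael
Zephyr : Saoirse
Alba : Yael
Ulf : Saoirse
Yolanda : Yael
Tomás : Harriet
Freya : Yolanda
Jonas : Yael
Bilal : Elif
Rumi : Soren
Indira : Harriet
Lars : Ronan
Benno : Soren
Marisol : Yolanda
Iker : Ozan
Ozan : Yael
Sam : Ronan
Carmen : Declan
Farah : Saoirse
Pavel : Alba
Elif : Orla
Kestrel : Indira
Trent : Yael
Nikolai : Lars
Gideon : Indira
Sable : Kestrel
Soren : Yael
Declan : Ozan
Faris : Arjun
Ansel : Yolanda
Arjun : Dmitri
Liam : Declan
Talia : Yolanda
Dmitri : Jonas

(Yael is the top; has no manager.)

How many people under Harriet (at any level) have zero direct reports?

5

The people in Harriet's organization with no one reporting to them are Joaquin, Tomás, Sable, Uchenna, Gideon. That is 5.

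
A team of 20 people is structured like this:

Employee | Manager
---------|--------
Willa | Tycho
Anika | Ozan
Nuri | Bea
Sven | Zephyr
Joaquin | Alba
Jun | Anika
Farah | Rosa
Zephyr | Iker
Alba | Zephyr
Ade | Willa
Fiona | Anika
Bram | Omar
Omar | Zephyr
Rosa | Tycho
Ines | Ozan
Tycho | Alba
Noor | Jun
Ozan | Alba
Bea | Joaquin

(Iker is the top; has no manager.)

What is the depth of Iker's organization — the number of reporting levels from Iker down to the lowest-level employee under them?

6

The longest chain under Iker runs Iker → Zephyr → Alba → Ozan → Anika → Jun → Noor, which is 6 levels below Iker.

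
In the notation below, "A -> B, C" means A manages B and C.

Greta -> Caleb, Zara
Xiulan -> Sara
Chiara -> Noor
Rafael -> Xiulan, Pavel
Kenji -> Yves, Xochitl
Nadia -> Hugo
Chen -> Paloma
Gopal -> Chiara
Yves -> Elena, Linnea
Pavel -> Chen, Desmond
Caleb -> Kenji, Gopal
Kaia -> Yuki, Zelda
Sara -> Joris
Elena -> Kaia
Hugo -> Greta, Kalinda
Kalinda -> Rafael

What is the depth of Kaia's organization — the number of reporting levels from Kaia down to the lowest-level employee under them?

The longest chain under Kaia runs Kaia → Zelda, which is 1 level below Kaia.

1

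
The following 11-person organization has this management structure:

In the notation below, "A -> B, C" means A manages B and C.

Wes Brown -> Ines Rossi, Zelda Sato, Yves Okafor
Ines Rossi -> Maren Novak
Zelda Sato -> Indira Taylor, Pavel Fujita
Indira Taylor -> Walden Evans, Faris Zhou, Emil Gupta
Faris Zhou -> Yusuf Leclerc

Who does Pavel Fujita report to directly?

Pavel Fujita reports directly to Zelda Sato.

Zelda Sato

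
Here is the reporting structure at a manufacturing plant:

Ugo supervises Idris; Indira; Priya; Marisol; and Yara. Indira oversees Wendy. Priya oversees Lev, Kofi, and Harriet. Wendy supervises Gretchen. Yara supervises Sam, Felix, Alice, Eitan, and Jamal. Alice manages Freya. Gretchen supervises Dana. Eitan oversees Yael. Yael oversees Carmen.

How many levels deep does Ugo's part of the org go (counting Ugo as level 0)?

The longest chain under Ugo runs Ugo → Yara → Eitan → Yael → Carmen, which is 4 levels below Ugo.

4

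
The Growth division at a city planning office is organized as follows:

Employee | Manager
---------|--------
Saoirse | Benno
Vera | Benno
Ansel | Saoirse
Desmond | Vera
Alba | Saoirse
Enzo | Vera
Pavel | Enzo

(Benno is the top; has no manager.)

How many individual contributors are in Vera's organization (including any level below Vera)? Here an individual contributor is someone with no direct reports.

2

The people in Vera's organization with no one reporting to them are Pavel, Desmond. That is 2.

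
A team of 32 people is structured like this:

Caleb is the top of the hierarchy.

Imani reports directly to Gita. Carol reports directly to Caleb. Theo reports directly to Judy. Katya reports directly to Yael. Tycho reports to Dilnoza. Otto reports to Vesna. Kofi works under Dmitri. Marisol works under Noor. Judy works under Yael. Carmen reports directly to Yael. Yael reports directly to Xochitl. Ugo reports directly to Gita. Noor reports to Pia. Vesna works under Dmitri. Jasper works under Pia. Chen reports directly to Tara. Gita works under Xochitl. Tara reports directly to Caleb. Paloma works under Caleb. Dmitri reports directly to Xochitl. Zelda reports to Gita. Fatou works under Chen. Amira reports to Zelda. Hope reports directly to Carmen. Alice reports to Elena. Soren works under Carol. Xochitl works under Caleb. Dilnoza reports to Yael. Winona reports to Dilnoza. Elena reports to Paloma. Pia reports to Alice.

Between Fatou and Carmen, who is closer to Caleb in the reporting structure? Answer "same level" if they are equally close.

same level

Both Fatou and Carmen are 3 levels below Caleb.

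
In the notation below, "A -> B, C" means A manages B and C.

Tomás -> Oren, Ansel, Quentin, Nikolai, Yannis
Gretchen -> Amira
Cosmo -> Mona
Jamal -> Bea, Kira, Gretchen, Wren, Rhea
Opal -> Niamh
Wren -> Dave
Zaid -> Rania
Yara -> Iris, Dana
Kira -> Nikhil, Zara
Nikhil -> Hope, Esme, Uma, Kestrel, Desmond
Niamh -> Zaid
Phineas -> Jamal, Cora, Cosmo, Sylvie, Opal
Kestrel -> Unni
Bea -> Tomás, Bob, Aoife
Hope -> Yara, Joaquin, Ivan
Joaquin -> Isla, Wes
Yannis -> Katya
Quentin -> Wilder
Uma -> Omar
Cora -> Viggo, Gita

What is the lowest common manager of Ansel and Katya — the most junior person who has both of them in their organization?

Tomás

Ansel's chain of managers is Tomás, Bea, Jamal, Phineas. Katya's chain of managers is Yannis, Tomás, Bea, Jamal, Phineas. The first manager that appears in both chains is Tomás.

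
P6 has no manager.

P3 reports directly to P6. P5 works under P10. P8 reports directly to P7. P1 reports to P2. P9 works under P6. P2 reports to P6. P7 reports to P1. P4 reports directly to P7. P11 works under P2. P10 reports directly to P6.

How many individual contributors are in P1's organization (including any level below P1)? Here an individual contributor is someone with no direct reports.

2

The people in P1's organization with no one reporting to them are P4, P8. That is 2.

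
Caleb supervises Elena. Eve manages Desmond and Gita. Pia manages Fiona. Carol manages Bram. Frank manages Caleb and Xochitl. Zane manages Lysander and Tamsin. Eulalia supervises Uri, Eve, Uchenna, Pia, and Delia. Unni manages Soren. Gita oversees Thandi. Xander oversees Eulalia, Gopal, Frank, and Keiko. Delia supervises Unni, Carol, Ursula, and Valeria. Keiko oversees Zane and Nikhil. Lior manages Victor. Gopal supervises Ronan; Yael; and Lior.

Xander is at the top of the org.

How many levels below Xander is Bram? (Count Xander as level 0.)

Chain from Bram up to Xander: Bram → Carol → Delia → Eulalia → Xander. That is 4 steps up, so Bram is 4 levels below Xander.

4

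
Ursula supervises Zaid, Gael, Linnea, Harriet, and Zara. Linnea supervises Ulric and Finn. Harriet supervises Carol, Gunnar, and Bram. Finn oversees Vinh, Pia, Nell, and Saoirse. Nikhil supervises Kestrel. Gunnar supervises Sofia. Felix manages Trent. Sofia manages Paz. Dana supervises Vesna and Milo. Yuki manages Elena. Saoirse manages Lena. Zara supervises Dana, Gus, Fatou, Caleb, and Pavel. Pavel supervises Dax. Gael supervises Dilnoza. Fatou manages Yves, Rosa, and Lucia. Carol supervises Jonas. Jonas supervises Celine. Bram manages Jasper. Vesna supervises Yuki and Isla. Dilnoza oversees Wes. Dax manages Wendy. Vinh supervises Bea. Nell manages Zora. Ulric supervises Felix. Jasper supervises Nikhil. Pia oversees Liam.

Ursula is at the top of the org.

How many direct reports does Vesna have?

Vesna directly manages Yuki, Isla. That is 2 direct reports.

2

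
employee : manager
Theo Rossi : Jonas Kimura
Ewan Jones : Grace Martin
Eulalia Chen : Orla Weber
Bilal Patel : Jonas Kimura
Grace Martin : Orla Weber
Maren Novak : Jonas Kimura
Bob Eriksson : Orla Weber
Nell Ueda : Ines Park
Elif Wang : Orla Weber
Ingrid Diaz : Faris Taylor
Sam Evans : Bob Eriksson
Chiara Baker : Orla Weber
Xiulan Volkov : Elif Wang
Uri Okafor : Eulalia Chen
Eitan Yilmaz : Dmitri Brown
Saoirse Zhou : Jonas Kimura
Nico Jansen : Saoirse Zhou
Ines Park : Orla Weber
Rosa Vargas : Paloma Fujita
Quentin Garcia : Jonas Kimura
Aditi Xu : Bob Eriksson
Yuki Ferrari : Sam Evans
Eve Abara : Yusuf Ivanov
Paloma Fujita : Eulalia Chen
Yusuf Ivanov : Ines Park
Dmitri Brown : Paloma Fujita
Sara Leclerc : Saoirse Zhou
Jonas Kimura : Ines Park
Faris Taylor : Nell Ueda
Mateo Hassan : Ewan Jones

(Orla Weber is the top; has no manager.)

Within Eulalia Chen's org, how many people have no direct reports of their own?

The people in Eulalia Chen's organization with no one reporting to them are Uri Okafor, Rosa Vargas, Eitan Yilmaz. That is 3.

3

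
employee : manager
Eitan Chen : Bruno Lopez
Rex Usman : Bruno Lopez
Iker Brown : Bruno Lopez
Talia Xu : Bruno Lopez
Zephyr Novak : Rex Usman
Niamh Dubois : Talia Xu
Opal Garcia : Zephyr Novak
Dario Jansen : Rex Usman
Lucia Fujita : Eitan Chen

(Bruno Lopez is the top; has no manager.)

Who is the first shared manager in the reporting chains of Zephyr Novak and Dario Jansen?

Zephyr Novak's chain of managers is Rex Usman, Bruno Lopez. Dario Jansen's chain of managers is Rex Usman, Bruno Lopez. The first manager that appears in both chains is Rex Usman.

Rex Usman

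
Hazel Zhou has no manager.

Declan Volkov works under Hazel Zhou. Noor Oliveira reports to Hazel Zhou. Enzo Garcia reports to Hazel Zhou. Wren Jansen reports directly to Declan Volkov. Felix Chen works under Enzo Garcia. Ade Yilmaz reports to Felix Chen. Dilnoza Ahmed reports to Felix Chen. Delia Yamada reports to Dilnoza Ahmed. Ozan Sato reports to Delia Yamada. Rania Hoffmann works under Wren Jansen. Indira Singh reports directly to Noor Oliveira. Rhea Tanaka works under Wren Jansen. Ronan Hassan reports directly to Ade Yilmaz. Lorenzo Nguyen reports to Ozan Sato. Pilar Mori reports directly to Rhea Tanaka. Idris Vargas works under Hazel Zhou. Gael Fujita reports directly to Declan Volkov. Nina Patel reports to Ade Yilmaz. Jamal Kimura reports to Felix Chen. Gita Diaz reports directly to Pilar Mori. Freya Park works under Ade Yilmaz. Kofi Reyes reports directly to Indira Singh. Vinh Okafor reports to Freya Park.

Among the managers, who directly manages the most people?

Direct-report counts: Hazel Zhou has 4; Enzo Garcia has 1; Felix Chen has 3; Dilnoza Ahmed has 1; Delia Yamada has 1; Ozan Sato has 1; Ade Yilmaz has 3; Freya Park has 1; Noor Oliveira has 1; Indira Singh has 1; Declan Volkov has 2; Wren Jansen has 2; Rhea Tanaka has 1; Pilar Mori has 1. The largest is 4, held by Hazel Zhou.

Hazel Zhou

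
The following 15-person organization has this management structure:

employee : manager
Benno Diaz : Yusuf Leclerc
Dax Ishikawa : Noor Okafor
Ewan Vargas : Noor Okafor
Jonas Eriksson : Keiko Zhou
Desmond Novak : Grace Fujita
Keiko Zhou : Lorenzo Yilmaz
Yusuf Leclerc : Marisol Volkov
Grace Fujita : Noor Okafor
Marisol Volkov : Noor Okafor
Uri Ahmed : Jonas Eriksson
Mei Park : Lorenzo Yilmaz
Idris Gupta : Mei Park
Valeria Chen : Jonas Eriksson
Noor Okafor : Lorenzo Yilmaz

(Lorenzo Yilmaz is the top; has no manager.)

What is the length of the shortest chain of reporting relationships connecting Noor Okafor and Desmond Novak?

2

Desmond Novak is in Noor Okafor's organization: the chain from Desmond Novak up to Noor Okafor is Desmond Novak → Grace Fujita → Noor Okafor, which is 2 links.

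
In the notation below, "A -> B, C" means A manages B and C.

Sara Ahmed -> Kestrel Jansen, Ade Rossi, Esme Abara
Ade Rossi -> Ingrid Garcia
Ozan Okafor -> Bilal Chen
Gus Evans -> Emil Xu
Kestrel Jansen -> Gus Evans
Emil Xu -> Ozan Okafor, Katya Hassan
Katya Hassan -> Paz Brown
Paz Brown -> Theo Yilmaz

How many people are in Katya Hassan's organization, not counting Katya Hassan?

2

Katya Hassan directly manages Paz Brown. Under Paz Brown: Theo Yilmaz (1). That's 2 in total.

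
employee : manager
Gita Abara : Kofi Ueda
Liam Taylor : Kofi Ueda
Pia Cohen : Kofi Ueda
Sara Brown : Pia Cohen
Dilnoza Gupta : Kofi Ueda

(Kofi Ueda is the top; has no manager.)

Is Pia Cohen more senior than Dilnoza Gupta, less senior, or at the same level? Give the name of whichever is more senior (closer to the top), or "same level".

same level

Both Pia Cohen and Dilnoza Gupta are 1 level below Kofi Ueda.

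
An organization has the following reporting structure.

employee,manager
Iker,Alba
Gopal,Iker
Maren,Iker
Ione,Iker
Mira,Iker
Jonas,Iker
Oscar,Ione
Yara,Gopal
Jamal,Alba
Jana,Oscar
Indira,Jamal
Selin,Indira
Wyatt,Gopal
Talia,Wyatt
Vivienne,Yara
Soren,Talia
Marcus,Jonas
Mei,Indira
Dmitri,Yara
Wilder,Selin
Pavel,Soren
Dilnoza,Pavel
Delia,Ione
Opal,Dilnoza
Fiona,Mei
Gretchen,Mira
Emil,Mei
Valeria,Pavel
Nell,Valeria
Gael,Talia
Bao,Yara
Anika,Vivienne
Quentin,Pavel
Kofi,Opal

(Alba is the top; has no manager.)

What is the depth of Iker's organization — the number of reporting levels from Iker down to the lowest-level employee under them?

The longest chain under Iker runs Iker → Gopal → Wyatt → Talia → Soren → Pavel → Dilnoza → Opal → Kofi, which is 8 levels below Iker.

8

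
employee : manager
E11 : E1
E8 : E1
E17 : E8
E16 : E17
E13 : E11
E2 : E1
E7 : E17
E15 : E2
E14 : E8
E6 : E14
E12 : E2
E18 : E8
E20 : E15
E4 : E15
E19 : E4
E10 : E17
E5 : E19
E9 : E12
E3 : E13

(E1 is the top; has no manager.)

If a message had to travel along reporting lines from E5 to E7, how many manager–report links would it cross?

8

E5 is 5 levels below E1, and E7 is 3 levels below E1 (their lowest common manager). The shortest path runs up from E5 to E1 and back down to E7: 5 + 3 = 8 links.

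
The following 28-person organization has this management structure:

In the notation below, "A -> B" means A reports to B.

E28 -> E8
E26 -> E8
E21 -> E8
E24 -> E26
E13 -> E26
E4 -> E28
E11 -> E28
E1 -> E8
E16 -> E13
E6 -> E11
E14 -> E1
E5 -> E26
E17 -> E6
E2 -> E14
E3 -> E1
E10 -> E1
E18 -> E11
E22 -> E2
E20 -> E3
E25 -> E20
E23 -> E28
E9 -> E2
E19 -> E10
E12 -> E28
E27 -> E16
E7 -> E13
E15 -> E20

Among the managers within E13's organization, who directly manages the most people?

Direct-report counts within E13's organization: E13 has 2; E16 has 1. The largest is 2, held by E13.

E13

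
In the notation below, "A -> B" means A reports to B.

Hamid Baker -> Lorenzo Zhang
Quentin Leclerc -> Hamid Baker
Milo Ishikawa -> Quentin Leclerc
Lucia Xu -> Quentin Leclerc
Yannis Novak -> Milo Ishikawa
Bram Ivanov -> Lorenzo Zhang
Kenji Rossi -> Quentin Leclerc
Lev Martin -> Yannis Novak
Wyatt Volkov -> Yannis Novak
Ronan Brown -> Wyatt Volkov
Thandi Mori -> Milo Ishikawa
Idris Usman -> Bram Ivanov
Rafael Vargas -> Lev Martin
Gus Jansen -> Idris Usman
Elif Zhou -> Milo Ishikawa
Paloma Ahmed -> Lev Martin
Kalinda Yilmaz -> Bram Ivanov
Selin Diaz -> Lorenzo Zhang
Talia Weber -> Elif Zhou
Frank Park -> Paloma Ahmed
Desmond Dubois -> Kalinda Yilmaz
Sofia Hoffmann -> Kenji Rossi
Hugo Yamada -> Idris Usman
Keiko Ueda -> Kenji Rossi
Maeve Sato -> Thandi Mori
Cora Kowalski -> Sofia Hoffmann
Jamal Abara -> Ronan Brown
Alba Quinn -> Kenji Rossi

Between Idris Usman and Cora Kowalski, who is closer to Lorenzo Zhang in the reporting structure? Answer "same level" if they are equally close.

Idris Usman

Idris Usman is 2 levels below Lorenzo Zhang; Cora Kowalski is 5. Idris Usman is higher.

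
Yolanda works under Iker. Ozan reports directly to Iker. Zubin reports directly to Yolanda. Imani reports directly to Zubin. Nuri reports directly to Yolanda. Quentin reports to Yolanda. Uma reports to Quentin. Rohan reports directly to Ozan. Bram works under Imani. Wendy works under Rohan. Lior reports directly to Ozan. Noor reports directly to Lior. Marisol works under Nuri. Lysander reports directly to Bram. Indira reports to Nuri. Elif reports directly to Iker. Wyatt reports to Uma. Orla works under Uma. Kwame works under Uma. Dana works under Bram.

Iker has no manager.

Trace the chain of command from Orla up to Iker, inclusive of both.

Orla reports to Uma. Uma reports to Quentin. Quentin reports to Yolanda. Yolanda reports to Iker. Iker is at the top.

Orla -> Uma -> Quentin -> Yolanda -> Iker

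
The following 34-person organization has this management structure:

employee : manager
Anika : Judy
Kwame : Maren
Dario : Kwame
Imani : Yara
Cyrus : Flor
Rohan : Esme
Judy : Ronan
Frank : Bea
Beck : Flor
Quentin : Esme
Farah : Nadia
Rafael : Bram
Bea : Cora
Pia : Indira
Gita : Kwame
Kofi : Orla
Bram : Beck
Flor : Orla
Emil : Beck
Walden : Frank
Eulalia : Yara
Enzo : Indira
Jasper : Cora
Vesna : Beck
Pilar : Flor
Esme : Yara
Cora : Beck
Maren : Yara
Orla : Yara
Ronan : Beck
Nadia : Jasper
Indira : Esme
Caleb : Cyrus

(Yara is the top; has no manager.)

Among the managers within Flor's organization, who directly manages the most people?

Beck

Direct-report counts within Flor's organization: Flor has 3; Beck has 5; Ronan has 1; Judy has 1; Cora has 2; Bea has 1; Frank has 1; Jasper has 1; Nadia has 1; Bram has 1; Cyrus has 1. The largest is 5, held by Beck.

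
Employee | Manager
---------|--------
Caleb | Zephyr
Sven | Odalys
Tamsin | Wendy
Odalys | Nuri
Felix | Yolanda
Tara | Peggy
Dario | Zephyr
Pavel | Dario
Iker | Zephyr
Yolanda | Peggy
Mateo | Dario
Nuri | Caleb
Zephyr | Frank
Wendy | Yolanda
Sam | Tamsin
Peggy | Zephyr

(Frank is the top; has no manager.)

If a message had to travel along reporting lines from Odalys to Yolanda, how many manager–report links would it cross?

5

Odalys is 3 levels below Zephyr, and Yolanda is 2 levels below Zephyr (their lowest common manager). The shortest path runs up from Odalys to Zephyr and back down to Yolanda: 3 + 2 = 5 links.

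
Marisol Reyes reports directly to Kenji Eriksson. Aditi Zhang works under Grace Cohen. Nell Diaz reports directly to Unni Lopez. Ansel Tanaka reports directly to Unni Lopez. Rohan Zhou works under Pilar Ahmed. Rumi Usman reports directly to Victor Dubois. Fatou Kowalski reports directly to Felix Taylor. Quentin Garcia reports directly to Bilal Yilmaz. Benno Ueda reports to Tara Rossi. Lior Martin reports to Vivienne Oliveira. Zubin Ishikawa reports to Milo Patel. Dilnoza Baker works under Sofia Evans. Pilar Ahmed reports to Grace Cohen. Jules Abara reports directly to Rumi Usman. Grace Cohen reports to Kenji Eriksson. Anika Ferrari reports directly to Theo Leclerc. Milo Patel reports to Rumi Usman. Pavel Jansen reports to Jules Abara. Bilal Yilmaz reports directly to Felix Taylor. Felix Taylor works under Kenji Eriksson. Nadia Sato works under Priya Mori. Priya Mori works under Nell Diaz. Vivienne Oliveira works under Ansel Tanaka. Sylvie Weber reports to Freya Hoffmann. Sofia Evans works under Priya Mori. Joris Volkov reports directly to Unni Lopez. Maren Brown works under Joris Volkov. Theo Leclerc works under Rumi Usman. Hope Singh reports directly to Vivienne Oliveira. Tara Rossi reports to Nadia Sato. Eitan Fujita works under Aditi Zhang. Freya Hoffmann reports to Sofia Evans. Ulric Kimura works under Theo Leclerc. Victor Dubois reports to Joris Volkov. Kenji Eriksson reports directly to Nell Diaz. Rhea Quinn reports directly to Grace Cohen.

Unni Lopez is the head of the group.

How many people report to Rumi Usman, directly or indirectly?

7

Rumi Usman directly manages Milo Patel, Theo Leclerc, Jules Abara. Under Milo Patel: Zubin Ishikawa (1). Under Theo Leclerc: Ulric Kimura, Anika Ferrari (2). Under Jules Abara: Pavel Jansen (1). So Rumi Usman's organization is 3 direct reports plus everyone under them: 2 + 3 + 2 = 7.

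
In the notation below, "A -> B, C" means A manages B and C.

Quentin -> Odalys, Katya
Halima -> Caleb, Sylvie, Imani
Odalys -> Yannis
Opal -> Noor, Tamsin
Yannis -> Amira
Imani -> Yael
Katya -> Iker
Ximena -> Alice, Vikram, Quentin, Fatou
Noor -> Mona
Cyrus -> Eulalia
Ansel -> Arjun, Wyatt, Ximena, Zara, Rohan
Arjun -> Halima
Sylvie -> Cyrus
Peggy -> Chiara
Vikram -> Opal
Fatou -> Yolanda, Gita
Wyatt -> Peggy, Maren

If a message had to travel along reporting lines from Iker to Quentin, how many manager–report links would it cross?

2

Iker is in Quentin's organization: the chain from Iker up to Quentin is Iker → Katya → Quentin, which is 2 links.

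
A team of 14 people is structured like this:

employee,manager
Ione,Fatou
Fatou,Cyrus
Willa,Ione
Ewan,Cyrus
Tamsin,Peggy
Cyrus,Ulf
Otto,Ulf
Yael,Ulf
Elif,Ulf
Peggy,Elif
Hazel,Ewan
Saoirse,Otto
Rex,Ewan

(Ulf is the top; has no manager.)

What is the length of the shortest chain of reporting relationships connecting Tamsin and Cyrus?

4

Tamsin is 3 levels below Ulf, and Cyrus is 1 level below Ulf (their lowest common manager). The shortest path runs up from Tamsin to Ulf and back down to Cyrus: 3 + 1 = 4 links.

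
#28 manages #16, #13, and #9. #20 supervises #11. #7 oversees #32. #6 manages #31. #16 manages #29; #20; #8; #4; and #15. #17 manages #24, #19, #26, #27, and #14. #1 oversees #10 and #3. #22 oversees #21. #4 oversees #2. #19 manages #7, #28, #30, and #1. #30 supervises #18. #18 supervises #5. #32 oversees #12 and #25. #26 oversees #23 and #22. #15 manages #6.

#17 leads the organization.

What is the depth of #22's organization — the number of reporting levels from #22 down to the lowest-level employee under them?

1

The longest chain under #22 runs #22 → #21, which is 1 level below #22.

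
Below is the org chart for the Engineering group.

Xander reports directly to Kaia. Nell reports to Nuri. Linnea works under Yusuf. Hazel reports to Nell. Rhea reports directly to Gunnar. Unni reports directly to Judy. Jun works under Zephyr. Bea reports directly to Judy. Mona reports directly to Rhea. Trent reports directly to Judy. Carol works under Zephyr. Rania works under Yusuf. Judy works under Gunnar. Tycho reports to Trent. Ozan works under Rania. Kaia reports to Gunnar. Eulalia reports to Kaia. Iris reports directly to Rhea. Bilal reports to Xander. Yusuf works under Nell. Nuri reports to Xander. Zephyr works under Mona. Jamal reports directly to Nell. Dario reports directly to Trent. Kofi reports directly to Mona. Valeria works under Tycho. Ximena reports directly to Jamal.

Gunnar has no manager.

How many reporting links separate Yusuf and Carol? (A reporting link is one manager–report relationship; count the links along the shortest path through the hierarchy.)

9

Yusuf is 5 levels below Gunnar, and Carol is 4 levels below Gunnar (their lowest common manager). The shortest path runs up from Yusuf to Gunnar and back down to Carol: 5 + 4 = 9 links.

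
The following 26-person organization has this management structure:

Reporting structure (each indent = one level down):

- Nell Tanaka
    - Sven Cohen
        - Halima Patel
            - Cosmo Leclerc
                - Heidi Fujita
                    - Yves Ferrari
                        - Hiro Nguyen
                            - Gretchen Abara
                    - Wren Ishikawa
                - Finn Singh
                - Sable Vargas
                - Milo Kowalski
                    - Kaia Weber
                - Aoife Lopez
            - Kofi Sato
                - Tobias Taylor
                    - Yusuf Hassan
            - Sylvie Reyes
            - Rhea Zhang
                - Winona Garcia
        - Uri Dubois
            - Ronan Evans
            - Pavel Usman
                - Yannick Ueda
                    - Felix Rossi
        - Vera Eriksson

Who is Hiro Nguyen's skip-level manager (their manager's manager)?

Heidi Fujita

Hiro Nguyen reports to Yves Ferrari, and Yves Ferrari reports to Heidi Fujita. So Hiro Nguyen's skip-level manager is Heidi Fujita.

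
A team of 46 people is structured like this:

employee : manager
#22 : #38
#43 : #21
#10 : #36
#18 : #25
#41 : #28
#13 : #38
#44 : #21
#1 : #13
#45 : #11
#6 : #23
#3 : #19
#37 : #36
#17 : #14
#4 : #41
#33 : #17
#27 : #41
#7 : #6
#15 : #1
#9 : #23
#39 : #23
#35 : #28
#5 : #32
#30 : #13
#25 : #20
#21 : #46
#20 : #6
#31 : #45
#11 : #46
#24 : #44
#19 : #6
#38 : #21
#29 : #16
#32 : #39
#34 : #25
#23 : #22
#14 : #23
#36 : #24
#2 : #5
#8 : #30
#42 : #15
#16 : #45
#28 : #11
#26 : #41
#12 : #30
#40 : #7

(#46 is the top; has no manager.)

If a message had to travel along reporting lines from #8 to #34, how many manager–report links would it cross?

#8 is 3 levels below #38, and #34 is 6 levels below #38 (their lowest common manager). The shortest path runs up from #8 to #38 and back down to #34: 3 + 6 = 9 links.

9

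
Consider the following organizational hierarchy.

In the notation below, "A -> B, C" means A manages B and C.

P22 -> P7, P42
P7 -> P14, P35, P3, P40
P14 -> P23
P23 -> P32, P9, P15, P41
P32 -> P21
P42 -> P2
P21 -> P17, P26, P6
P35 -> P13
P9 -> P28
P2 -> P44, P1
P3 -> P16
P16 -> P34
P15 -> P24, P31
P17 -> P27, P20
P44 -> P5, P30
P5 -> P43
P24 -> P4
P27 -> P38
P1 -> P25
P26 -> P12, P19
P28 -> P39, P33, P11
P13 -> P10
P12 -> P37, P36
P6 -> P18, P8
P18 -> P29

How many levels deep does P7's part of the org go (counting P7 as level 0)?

The longest chain under P7 runs P7 → P14 → P23 → P32 → P21 → P6 → P18 → P29, which is 7 levels below P7.

7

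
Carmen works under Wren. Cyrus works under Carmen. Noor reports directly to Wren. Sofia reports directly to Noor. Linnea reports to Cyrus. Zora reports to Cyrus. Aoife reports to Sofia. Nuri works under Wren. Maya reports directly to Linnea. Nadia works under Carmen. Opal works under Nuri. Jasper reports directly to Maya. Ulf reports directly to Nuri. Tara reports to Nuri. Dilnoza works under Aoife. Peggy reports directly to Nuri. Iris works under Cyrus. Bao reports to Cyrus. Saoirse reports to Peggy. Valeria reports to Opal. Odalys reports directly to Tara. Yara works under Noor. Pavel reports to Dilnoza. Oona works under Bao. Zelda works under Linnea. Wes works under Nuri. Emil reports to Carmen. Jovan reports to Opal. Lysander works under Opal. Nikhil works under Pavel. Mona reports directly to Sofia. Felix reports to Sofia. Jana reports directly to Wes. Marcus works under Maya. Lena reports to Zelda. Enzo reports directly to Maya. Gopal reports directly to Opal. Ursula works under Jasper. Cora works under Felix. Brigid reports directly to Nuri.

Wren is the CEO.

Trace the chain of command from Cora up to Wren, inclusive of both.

Cora reports to Felix. Felix reports to Sofia. Sofia reports to Noor. Noor reports to Wren. Wren is at the top.

Cora -> Felix -> Sofia -> Noor -> Wren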